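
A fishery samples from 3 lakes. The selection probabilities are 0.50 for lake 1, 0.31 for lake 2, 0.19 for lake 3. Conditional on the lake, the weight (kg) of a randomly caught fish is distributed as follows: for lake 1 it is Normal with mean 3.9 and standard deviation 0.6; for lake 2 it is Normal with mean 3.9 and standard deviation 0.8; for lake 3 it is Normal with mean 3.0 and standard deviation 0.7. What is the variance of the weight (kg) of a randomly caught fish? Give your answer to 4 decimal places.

0.5962

Per component, 1: μ=3.9, E[X²]=15.57; 2: μ=3.9, E[X²]=15.85; 3: μ=3, E[X²]=9.49.
E[X] = 0.5·3.9 + 0.31·3.9 + 0.19·3 = 3.729.
E[X²] = 0.5·15.57 + 0.31·15.85 + 0.19·9.49 = 14.5016.
Var(X) = E[X²] − (E[X])² = 14.5016 − 13.9054 = 0.596159.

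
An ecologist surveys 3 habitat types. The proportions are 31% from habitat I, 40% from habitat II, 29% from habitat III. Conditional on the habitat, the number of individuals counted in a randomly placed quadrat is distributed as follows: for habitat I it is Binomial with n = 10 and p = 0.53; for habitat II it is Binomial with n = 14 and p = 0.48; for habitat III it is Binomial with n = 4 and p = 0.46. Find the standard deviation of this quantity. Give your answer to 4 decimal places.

Per component, I: μ=5.3, E[X²]=30.581; II: μ=6.72, E[X²]=48.6528; III: μ=1.84, E[X²]=4.3792.
E[X] = 0.31·5.3 + 0.4·6.72 + 0.29·1.84 = 4.8646.
E[X²] = 0.31·30.581 + 0.4·48.6528 + 0.29·4.3792 = 30.2112.
Var(X) = E[X²] − (E[X])² = 30.2112 − 23.6643 = 6.54686.
SD(X) = √6.54686 = 2.55868.

2.5587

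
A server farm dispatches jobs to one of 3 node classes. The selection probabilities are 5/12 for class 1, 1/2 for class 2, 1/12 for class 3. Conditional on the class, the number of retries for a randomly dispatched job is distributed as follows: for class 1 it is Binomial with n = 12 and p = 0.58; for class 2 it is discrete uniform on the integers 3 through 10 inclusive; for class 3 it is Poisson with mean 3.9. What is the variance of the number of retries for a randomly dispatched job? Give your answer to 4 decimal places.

4.8189

Per component, 1: μ=6.96, E[X²]=51.3648; 2: μ=6.5, E[X²]=47.5; 3: μ=3.9, E[X²]=19.11.
E[X] = 0.416667·6.96 + 0.5·6.5 + 0.0833333·3.9 = 6.475.
E[X²] = 0.416667·51.3648 + 0.5·47.5 + 0.0833333·19.11 = 46.7445.
Var(X) = E[X²] − (E[X])² = 46.7445 − 41.9256 = 4.81887.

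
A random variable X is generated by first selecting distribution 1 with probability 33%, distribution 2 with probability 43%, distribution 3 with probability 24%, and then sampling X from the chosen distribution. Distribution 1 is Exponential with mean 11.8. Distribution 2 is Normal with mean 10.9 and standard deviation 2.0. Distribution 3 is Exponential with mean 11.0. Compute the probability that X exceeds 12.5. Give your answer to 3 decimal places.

Conditional on each component, P(X > 12.5): 1: 0.346691; 2: 0.211855; 3: 0.320984.
By total probability, P(X > 12.5) = 0.33·0.346691 + 0.43·0.211855 + 0.24·0.320984 = 0.282542.

0.283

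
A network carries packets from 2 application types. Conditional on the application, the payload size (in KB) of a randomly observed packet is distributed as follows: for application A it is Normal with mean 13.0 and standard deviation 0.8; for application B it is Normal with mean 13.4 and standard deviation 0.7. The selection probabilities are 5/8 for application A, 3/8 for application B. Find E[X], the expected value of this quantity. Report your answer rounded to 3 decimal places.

Component means — A: 13; B: 13.4.
E[X] = 0.625·13 + 0.375·13.4 = 13.15.

13.150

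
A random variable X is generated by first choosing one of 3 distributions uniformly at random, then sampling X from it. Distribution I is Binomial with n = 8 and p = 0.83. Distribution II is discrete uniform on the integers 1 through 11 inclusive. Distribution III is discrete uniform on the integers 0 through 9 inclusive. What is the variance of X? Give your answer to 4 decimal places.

Per component, I: μ=6.64, E[X²]=45.2184; II: μ=6, E[X²]=46; III: μ=4.5, E[X²]=28.5.
E[X] = 0.333333·6.64 + 0.333333·6 + 0.333333·4.5 = 5.71333.
E[X²] = 0.333333·45.2184 + 0.333333·46 + 0.333333·28.5 = 39.9061.
Var(X) = E[X²] − (E[X])² = 39.9061 − 32.6422 = 7.26396.

7.2640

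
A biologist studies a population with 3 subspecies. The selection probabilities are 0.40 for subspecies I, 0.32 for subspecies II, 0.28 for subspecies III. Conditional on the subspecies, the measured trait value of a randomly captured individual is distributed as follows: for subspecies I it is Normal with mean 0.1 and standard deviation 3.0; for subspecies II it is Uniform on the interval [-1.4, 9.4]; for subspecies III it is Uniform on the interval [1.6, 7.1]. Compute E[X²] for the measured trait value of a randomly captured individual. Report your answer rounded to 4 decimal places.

For each component E[X²] = Var + (mean)², giving I: 9.01; II: 25.72; III: 21.4433.
Overall E[X²] = 0.4·9.01 + 0.32·25.72 + 0.28·21.4433 = 17.8385.

17.8385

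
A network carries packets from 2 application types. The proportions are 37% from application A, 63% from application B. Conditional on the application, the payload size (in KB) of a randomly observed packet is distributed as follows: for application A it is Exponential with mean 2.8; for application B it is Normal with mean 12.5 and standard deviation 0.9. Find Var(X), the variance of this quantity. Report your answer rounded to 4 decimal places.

25.3435

Per component, A: μ=2.8, E[X²]=15.68; B: μ=12.5, E[X²]=157.06.
E[X] = 0.37·2.8 + 0.63·12.5 = 8.911.
E[X²] = 0.37·15.68 + 0.63·157.06 = 104.749.
Var(X) = E[X²] − (E[X])² = 104.749 − 79.4059 = 25.3435.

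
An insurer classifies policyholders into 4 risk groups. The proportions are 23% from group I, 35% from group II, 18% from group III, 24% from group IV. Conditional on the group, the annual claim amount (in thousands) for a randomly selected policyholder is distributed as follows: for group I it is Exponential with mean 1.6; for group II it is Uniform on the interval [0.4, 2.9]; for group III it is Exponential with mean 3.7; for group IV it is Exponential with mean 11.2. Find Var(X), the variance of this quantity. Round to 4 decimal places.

Per component, I: μ=1.6, E[X²]=5.12; II: μ=1.65, E[X²]=3.24333; III: μ=3.7, E[X²]=27.38; IV: μ=11.2, E[X²]=250.88.
E[X] = 0.23·1.6 + 0.35·1.65 + 0.18·3.7 + 0.24·11.2 = 4.2995.
E[X²] = 0.23·5.12 + 0.35·3.24333 + 0.18·27.38 + 0.24·250.88 = 67.4524.
Var(X) = E[X²] − (E[X])² = 67.4524 − 18.4857 = 48.9667.

48.9667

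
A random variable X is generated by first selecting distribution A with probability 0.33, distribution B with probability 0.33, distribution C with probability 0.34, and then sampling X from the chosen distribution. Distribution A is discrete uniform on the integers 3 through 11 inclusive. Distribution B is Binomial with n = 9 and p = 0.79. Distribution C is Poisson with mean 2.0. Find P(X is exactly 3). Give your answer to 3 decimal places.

Conditional on each component, P(X = 3): A: 0.111111; B: 0.00355203; C: 0.180447.
By total probability, P(X = 3) = 0.33·0.111111 + 0.33·0.00355203 + 0.34·0.180447 = 0.0991908.

0.099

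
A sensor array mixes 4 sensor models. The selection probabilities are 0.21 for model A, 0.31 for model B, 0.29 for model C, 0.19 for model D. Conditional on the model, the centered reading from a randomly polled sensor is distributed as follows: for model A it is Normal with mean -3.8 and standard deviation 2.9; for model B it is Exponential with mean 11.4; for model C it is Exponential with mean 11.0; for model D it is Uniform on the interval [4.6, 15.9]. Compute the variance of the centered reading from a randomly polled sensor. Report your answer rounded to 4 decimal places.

Per component, A: μ=-3.8, E[X²]=22.85; B: μ=11.4, E[X²]=259.92; C: μ=11, E[X²]=242; D: μ=10.25, E[X²]=115.703.
E[X] = 0.21·-3.8 + 0.31·11.4 + 0.29·11 + 0.19·10.25 = 7.8735.
E[X²] = 0.21·22.85 + 0.31·259.92 + 0.29·242 + 0.19·115.703 = 177.537.
Var(X) = E[X²] − (E[X])² = 177.537 − 61.992 = 115.545.

115.5453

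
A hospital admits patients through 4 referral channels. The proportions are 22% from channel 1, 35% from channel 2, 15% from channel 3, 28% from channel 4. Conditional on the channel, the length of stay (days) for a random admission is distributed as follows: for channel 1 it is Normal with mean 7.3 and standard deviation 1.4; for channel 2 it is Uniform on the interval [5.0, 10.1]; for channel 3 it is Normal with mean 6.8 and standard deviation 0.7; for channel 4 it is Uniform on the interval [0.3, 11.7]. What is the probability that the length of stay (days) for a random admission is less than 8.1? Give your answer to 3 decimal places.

Conditional on each channel, P(X < 8.1): 1: 0.716145; 2: 0.607843; 3: 0.968355; 4: 0.684211.
By total probability, P(X < 8.1) = 0.22·0.716145 + 0.35·0.607843 + 0.15·0.968355 + 0.28·0.684211 = 0.707129.

0.707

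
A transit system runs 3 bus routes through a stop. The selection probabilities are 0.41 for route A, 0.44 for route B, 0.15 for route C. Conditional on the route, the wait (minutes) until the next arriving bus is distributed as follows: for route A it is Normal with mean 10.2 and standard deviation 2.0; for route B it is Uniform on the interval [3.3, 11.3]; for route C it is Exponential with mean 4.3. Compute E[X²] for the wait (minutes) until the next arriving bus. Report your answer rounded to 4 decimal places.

For each component E[X²] = Var + (mean)², giving A: 108.04; B: 58.6233; C: 36.98.
Overall E[X²] = 0.41·108.04 + 0.44·58.6233 + 0.15·36.98 = 75.6377.

75.6377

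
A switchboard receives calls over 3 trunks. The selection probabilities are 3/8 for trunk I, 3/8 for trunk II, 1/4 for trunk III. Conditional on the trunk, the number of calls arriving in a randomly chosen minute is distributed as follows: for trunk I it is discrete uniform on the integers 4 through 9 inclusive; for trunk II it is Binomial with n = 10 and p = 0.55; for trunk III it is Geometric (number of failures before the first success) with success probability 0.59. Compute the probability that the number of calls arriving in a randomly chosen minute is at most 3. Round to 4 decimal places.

Conditional on each trunk, P(X ≤ 3): I: 0; II: 0.101995; III: 0.971742.
By total probability, P(X ≤ 3) = 0.375·0 + 0.375·0.101995 + 0.25·0.971742 = 0.281184.

0.2812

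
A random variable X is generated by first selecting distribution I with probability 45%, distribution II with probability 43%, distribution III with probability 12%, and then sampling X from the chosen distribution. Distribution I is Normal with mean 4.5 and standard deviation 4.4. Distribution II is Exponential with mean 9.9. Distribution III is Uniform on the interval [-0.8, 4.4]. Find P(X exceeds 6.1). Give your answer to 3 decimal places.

0.393

Conditional on each component, P(X > 6.1): I: 0.358065; II: 0.540013; III: 0.
By total probability, P(X > 6.1) = 0.45·0.358065 + 0.43·0.540013 + 0.12·0 = 0.393335.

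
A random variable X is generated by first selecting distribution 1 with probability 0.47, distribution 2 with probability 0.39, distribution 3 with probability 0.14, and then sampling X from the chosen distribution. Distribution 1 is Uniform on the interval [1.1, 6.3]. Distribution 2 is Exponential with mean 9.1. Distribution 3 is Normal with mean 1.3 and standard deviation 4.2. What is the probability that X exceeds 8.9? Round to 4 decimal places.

Conditional on each component, P(X > 8.9): 1: 0; 2: 0.376054; 3: 0.0351848.
By total probability, P(X > 8.9) = 0.47·0 + 0.39·0.376054 + 0.14·0.0351848 = 0.151587.

0.1516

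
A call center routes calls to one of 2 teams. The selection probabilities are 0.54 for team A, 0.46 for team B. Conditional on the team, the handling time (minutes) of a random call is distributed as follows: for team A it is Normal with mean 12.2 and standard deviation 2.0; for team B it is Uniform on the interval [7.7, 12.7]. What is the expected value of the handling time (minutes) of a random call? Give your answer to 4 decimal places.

Component means — A: 12.2; B: 10.2.
E[X] = 0.54·12.2 + 0.46·10.2 = 11.28.

11.2800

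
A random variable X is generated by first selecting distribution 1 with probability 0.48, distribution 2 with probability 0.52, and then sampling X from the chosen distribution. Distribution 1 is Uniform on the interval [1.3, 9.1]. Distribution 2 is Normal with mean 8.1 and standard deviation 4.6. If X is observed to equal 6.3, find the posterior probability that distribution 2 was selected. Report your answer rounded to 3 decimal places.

Likelihoods f(6.3 | ·): 1: 0.128205; 2: 0.0803346.
Posterior ∝ prior × likelihood. Numerator for 2: 0.52·0.0803346 = 0.041774.
Normalizing constant: 0.48·0.128205 + 0.52·0.0803346 = 0.103312.
P(2 | observation) = 0.041774 / 0.103312 = 0.404346.

0.404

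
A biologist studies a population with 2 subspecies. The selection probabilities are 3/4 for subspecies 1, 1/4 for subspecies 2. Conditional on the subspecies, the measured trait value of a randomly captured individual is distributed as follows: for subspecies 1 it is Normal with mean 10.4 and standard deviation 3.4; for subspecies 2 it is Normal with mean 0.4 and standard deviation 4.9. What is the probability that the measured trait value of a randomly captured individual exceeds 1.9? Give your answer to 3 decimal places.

Conditional on each subspecies, P(X > 1.9): 1: 0.99379; 2: 0.379756.
By total probability, P(X > 1.9) = 0.75·0.99379 + 0.25·0.379756 = 0.840282.

0.840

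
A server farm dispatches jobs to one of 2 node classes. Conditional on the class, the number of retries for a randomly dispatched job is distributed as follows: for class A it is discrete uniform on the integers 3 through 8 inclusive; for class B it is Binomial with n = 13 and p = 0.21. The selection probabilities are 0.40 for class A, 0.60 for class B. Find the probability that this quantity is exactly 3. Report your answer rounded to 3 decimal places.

0.217

Conditional on each class, P(X = 3): A: 0.166667; B: 0.250781.
By total probability, P(X = 3) = 0.4·0.166667 + 0.6·0.250781 = 0.217135.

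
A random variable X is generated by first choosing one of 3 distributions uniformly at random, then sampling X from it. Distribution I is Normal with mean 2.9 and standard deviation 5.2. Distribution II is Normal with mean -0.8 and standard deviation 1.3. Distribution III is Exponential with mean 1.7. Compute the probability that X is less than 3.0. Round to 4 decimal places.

0.7782

Conditional on each component, P(X < 3.0): I: 0.507671; II: 0.998267; III: 0.828763.
By total probability, P(X < 3.0) = 0.333333·0.507671 + 0.333333·0.998267 + 0.333333·0.828763 = 0.778234.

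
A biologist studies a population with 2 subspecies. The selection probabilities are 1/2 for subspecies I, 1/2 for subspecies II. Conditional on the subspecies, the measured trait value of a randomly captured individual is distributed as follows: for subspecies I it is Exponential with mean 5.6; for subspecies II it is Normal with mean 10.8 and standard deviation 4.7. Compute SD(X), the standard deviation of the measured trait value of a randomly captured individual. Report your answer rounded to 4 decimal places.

5.7866

Per component, I: μ=5.6, E[X²]=62.72; II: μ=10.8, E[X²]=138.73.
E[X] = 0.5·5.6 + 0.5·10.8 = 8.2.
E[X²] = 0.5·62.72 + 0.5·138.73 = 100.725.
Var(X) = E[X²] − (E[X])² = 100.725 − 67.24 = 33.485.
SD(X) = √33.485 = 5.78662.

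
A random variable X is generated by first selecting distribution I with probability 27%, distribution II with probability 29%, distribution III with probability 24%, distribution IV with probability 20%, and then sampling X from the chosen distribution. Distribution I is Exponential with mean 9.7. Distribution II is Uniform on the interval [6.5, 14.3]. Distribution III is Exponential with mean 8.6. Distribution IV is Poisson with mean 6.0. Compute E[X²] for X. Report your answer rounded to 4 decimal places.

127.5461

For each component E[X²] = Var + (mean)², giving I: 188.18; II: 113.23; III: 147.92; IV: 42.
Overall E[X²] = 0.27·188.18 + 0.29·113.23 + 0.24·147.92 + 0.2·42 = 127.546.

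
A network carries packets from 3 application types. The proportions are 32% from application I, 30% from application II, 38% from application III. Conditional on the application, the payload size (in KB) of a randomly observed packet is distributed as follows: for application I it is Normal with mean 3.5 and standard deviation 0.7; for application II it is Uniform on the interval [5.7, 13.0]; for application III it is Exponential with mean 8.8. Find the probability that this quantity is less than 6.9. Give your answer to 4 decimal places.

0.5758

Conditional on each application, P(X < 6.9): I: 0.999999; II: 0.164384; III: 0.543465.
By total probability, P(X < 6.9) = 0.32·0.999999 + 0.3·0.164384 + 0.38·0.543465 = 0.575832.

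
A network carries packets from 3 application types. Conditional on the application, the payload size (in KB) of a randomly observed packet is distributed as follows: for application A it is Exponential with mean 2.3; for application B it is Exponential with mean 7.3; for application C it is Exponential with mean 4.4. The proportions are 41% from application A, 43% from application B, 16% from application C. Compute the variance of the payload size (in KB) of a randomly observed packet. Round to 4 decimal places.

33.4566

Per component, A: μ=2.3, E[X²]=10.58; B: μ=7.3, E[X²]=106.58; C: μ=4.4, E[X²]=38.72.
E[X] = 0.41·2.3 + 0.43·7.3 + 0.16·4.4 = 4.786.
E[X²] = 0.41·10.58 + 0.43·106.58 + 0.16·38.72 = 56.3624.
Var(X) = E[X²] − (E[X])² = 56.3624 − 22.9058 = 33.4566.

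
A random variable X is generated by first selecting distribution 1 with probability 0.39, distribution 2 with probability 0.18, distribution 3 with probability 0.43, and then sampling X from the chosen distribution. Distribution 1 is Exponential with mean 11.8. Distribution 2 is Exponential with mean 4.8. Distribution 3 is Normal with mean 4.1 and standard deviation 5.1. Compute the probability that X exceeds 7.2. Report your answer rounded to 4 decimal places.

Conditional on each component, P(X > 7.2): 1: 0.543259; 2: 0.22313; 3: 0.271646.
By total probability, P(X > 7.2) = 0.39·0.543259 + 0.18·0.22313 + 0.43·0.271646 = 0.368842.

0.3688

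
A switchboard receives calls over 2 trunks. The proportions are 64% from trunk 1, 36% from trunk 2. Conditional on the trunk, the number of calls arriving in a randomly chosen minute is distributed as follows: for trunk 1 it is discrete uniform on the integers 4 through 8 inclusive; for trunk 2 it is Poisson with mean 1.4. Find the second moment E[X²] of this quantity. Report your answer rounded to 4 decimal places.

For each component E[X²] = Var + (mean)², giving 1: 38; 2: 3.36.
Overall E[X²] = 0.64·38 + 0.36·3.36 = 25.5296.

25.5296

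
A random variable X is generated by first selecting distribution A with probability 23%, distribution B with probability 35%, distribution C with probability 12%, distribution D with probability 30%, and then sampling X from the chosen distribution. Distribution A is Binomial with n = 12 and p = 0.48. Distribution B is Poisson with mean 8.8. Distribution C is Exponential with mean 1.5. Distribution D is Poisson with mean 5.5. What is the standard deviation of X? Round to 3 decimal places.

Per component, A: μ=5.76, E[X²]=36.1728; B: μ=8.8, E[X²]=86.24; C: μ=1.5, E[X²]=4.5; D: μ=5.5, E[X²]=35.75.
E[X] = 0.23·5.76 + 0.35·8.8 + 0.12·1.5 + 0.3·5.5 = 6.2348.
E[X²] = 0.23·36.1728 + 0.35·86.24 + 0.12·4.5 + 0.3·35.75 = 49.7687.
Var(X) = E[X²] − (E[X])² = 49.7687 − 38.8727 = 10.896.
SD(X) = √10.896 = 3.30091.

3.301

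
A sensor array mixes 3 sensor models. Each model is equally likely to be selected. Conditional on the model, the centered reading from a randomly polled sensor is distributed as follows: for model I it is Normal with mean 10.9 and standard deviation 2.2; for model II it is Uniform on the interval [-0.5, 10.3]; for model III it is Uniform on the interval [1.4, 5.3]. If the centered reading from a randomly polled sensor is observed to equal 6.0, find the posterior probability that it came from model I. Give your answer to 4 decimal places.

Likelihoods f(6.0 | ·): I: 0.0151801; II: 0.0925926; III: 0.
Posterior ∝ prior × likelihood. Numerator for I: 0.333333·0.0151801 = 0.00506004.
Normalizing constant: 0.333333·0.0151801 + 0.333333·0.0925926 + 0.333333·0 = 0.0359242.
P(I | observation) = 0.00506004 / 0.0359242 = 0.140853.

0.1409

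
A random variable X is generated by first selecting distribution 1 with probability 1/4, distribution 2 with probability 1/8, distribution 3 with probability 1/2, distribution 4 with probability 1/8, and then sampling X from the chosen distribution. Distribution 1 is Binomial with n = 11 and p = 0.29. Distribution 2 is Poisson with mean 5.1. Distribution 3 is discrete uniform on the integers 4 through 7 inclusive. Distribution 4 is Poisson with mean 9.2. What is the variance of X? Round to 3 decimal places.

Per component, 1: μ=3.19, E[X²]=12.441; 2: μ=5.1, E[X²]=31.11; 3: μ=5.5, E[X²]=31.5; 4: μ=9.2, E[X²]=93.84.
E[X] = 0.25·3.19 + 0.125·5.1 + 0.5·5.5 + 0.125·9.2 = 5.335.
E[X²] = 0.25·12.441 + 0.125·31.11 + 0.5·31.5 + 0.125·93.84 = 34.479.
Var(X) = E[X²] − (E[X])² = 34.479 − 28.4622 = 6.01677.

6.017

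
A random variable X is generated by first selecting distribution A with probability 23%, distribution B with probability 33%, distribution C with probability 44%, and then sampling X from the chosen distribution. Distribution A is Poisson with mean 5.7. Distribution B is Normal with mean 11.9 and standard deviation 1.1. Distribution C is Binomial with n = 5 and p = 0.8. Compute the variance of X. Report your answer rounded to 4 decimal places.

Per component, A: μ=5.7, E[X²]=38.19; B: μ=11.9, E[X²]=142.82; C: μ=4, E[X²]=16.8.
E[X] = 0.23·5.7 + 0.33·11.9 + 0.44·4 = 6.998.
E[X²] = 0.23·38.19 + 0.33·142.82 + 0.44·16.8 = 63.3063.
Var(X) = E[X²] − (E[X])² = 63.3063 − 48.972 = 14.3343.

14.3343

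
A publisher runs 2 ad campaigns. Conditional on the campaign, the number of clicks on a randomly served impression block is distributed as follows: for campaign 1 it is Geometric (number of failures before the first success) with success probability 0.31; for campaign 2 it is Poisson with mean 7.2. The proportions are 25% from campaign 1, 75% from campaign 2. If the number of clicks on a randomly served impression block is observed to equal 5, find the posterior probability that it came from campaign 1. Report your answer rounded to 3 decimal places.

0.118

Likelihoods P(X=5 | ·): 1: 0.048485; 2: 0.120382.
Posterior ∝ prior × likelihood. Numerator for 1: 0.25·0.048485 = 0.0121212.
Normalizing constant: 0.25·0.048485 + 0.75·0.120382 = 0.102408.
P(1 | observation) = 0.0121212 / 0.102408 = 0.118363.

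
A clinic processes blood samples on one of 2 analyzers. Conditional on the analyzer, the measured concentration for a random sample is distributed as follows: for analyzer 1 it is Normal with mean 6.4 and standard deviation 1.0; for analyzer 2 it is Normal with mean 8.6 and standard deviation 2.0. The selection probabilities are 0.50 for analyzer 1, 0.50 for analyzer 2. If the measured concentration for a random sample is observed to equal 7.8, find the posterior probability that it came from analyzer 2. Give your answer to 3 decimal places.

Likelihoods f(7.8 | ·): 1: 0.149727; 2: 0.184135.
Posterior ∝ prior × likelihood. Numerator for 2: 0.5·0.184135 = 0.0920675.
Normalizing constant: 0.5·0.149727 + 0.5·0.184135 = 0.166931.
P(2 | observation) = 0.0920675 / 0.166931 = 0.55153.

0.552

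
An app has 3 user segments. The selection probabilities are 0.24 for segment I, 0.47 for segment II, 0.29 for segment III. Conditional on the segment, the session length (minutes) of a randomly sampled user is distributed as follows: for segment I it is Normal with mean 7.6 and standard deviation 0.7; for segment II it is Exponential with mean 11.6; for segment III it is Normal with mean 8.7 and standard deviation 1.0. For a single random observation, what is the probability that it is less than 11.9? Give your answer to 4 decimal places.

Conditional on each segment, P(X < 11.9): I: 1; II: 0.641513; III: 0.999313.
By total probability, P(X < 11.9) = 0.24·1 + 0.47·0.641513 + 0.29·0.999313 = 0.831312.

0.8313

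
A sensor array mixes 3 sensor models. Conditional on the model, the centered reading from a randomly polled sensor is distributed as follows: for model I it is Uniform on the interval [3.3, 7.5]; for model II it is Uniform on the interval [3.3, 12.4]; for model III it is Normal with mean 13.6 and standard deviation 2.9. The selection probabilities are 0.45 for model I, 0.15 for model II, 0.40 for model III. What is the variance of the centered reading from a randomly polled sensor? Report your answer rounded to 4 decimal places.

Per component, I: μ=5.4, E[X²]=30.63; II: μ=7.85, E[X²]=68.5233; III: μ=13.6, E[X²]=193.37.
E[X] = 0.45·5.4 + 0.15·7.85 + 0.4·13.6 = 9.0475.
E[X²] = 0.45·30.63 + 0.15·68.5233 + 0.4·193.37 = 101.41.
Var(X) = E[X²] − (E[X])² = 101.41 − 81.8573 = 19.5527.

19.5527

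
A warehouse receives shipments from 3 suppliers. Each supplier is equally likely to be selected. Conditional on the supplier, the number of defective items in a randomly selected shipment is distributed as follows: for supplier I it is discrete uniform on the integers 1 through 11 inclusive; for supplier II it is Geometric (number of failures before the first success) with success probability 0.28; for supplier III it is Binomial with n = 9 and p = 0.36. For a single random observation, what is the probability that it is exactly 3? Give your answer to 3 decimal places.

0.155

Conditional on each supplier, P(X = 3): I: 0.0909091; II: 0.104509; III: 0.269319.
By total probability, P(X = 3) = 0.333333·0.0909091 + 0.333333·0.104509 + 0.333333·0.269319 = 0.154912.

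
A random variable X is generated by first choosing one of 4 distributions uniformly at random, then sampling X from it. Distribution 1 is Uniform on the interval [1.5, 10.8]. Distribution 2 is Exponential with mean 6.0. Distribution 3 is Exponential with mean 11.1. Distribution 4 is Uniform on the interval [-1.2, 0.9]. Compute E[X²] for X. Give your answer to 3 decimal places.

90.960

For each component E[X²] = Var + (mean)², giving 1: 45.03; 2: 72; 3: 246.42; 4: 0.39.
Overall E[X²] = 0.25·45.03 + 0.25·72 + 0.25·246.42 + 0.25·0.39 = 90.96.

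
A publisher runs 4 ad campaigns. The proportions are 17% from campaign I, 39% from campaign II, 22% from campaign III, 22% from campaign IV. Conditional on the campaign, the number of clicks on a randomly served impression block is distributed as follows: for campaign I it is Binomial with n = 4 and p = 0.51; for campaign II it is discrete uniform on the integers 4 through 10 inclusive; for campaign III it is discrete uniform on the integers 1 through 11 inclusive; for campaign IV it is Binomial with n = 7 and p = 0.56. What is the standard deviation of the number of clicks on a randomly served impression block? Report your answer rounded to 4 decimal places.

2.7872

Per component, I: μ=2.04, E[X²]=5.1612; II: μ=7, E[X²]=53; III: μ=6, E[X²]=46; IV: μ=3.92, E[X²]=17.0912.
E[X] = 0.17·2.04 + 0.39·7 + 0.22·6 + 0.22·3.92 = 5.2592.
E[X²] = 0.17·5.1612 + 0.39·53 + 0.22·46 + 0.22·17.0912 = 35.4275.
Var(X) = E[X²] − (E[X])² = 35.4275 − 27.6592 = 7.76828.
SD(X) = √7.76828 = 2.78716.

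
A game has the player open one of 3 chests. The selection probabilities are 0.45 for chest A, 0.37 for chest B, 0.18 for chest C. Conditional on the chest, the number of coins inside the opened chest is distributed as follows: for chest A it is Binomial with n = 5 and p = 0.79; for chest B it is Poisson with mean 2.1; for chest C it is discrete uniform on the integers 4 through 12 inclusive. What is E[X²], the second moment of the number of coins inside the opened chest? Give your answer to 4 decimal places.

22.5231

For each component E[X²] = Var + (mean)², giving A: 16.432; B: 6.51; C: 70.6667.
Overall E[X²] = 0.45·16.432 + 0.37·6.51 + 0.18·70.6667 = 22.5231.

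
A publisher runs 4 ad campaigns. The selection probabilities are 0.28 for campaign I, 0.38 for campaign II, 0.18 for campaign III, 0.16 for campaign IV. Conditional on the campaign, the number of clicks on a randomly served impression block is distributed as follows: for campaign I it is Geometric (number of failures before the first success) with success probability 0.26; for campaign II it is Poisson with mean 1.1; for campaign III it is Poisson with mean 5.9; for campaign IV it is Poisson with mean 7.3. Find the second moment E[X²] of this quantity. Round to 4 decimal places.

23.2333

For each component E[X²] = Var + (mean)², giving I: 19.0473; II: 2.31; III: 40.71; IV: 60.59.
Overall E[X²] = 0.28·19.0473 + 0.38·2.31 + 0.18·40.71 + 0.16·60.59 = 23.2333.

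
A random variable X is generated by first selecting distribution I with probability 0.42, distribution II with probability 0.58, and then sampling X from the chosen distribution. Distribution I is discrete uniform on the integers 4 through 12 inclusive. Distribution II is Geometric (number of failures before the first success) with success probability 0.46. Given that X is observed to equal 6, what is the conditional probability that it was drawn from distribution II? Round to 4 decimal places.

0.1242

Likelihoods P(X=6 | ·): I: 0.111111; II: 0.0114057.
Posterior ∝ prior × likelihood. Numerator for II: 0.58·0.0114057 = 0.00661528.
Normalizing constant: 0.42·0.111111 + 0.58·0.0114057 = 0.0532819.
P(II | observation) = 0.00661528 / 0.0532819 = 0.124156.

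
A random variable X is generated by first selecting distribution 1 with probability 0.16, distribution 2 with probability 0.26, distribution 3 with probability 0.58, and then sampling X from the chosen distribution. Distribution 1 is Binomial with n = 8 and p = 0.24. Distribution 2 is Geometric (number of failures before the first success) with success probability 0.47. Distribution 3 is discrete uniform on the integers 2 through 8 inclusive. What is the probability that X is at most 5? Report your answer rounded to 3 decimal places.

0.745

Conditional on each component, P(X ≤ 5): 1: 0.996619; 2: 0.977836; 3: 0.571429.
By total probability, P(X ≤ 5) = 0.16·0.996619 + 0.26·0.977836 + 0.58·0.571429 = 0.745125.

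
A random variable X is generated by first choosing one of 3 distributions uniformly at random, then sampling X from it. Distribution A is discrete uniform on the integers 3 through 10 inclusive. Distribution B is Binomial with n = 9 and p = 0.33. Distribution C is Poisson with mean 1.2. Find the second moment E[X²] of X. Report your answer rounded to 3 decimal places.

For each component E[X²] = Var + (mean)², giving A: 47.5; B: 10.8108; C: 2.64.
Overall E[X²] = 0.333333·47.5 + 0.333333·10.8108 + 0.333333·2.64 = 20.3169.

20.317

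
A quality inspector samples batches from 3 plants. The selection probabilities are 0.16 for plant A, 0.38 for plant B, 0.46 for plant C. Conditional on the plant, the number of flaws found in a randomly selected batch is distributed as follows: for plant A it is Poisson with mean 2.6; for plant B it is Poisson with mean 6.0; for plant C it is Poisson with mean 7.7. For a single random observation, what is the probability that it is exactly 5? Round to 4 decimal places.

Conditional on each plant, P(X = 5): A: 0.0735394; B: 0.160623; C: 0.102142.
By total probability, P(X = 5) = 0.16·0.0735394 + 0.38·0.160623 + 0.46·0.102142 = 0.119788.

0.1198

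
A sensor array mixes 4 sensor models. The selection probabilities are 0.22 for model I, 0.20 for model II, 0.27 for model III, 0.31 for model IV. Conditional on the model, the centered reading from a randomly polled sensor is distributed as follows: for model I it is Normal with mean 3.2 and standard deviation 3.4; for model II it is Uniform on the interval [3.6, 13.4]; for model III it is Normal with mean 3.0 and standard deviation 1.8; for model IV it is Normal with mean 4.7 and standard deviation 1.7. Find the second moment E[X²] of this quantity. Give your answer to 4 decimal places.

For each component E[X²] = Var + (mean)², giving I: 21.8; II: 80.2533; III: 12.24; IV: 24.98.
Overall E[X²] = 0.22·21.8 + 0.2·80.2533 + 0.27·12.24 + 0.31·24.98 = 31.8953.

31.8953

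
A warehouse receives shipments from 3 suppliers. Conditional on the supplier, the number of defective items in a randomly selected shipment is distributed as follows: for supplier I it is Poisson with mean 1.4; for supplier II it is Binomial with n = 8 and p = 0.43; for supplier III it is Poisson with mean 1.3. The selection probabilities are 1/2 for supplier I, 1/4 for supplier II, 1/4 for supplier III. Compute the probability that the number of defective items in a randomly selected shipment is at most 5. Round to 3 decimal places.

0.980

Conditional on each supplier, P(X ≤ 5): I: 0.996799; II: 0.92893; III: 0.997769.
By total probability, P(X ≤ 5) = 0.5·0.996799 + 0.25·0.92893 + 0.25·0.997769 = 0.980074.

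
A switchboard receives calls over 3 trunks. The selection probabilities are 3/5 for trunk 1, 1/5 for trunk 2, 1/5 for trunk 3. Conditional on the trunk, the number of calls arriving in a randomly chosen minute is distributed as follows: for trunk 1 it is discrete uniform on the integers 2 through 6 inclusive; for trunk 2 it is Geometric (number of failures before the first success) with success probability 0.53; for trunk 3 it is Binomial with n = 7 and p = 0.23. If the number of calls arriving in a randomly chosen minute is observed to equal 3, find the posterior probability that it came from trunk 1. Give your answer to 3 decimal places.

Likelihoods P(X=3 | ·): 1: 0.2; 2: 0.0550262; 3: 0.149697.
Posterior ∝ prior × likelihood. Numerator for 1: 0.6·0.2 = 0.12.
Normalizing constant: 0.6·0.2 + 0.2·0.0550262 + 0.2·0.149697 = 0.160945.
P(1 | observation) = 0.12 / 0.160945 = 0.745598.

0.746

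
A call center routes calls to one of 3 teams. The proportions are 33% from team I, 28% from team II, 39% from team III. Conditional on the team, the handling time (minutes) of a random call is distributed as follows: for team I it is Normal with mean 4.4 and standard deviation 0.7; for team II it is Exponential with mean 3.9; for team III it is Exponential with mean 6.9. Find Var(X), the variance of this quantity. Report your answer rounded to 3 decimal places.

Per component, I: μ=4.4, E[X²]=19.85; II: μ=3.9, E[X²]=30.42; III: μ=6.9, E[X²]=95.22.
E[X] = 0.33·4.4 + 0.28·3.9 + 0.39·6.9 = 5.235.
E[X²] = 0.33·19.85 + 0.28·30.42 + 0.39·95.22 = 52.2039.
Var(X) = E[X²] − (E[X])² = 52.2039 − 27.4052 = 24.7987.

24.799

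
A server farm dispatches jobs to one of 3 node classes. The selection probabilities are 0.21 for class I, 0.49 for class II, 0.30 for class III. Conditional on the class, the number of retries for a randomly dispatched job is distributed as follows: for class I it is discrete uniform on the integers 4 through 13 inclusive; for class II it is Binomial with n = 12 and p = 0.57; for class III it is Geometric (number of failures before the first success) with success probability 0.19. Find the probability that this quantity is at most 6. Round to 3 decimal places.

Conditional on each class, P(X ≤ 6): I: 0.3; II: 0.416716; III: 0.771232.
By total probability, P(X ≤ 6) = 0.21·0.3 + 0.49·0.416716 + 0.3·0.771232 = 0.49856.

0.499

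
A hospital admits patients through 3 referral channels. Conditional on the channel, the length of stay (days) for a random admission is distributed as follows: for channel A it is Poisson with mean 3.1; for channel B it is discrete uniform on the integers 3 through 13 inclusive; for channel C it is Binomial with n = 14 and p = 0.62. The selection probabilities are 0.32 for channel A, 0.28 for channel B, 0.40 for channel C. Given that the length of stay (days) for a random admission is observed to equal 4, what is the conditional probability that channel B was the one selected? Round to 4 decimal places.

Likelihoods P(X=4 | ·): A: 0.17335; B: 0.0909091; C: 0.00928617.
Posterior ∝ prior × likelihood. Numerator for B: 0.28·0.0909091 = 0.0254545.
Normalizing constant: 0.32·0.17335 + 0.28·0.0909091 + 0.4·0.00928617 = 0.0846409.
P(B | observation) = 0.0254545 / 0.0846409 = 0.300736.

0.3007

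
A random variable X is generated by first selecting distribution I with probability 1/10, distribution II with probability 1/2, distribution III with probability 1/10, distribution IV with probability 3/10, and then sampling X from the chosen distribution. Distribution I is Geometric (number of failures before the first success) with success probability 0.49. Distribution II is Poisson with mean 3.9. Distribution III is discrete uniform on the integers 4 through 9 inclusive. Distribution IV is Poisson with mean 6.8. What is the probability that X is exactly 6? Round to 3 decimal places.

0.113

Conditional on each component, P(X = 6): I: 0.00862218; II: 0.0989251; III: 0.166667; IV: 0.152939.
By total probability, P(X = 6) = 0.1·0.00862218 + 0.5·0.0989251 + 0.1·0.166667 + 0.3·0.152939 = 0.112873.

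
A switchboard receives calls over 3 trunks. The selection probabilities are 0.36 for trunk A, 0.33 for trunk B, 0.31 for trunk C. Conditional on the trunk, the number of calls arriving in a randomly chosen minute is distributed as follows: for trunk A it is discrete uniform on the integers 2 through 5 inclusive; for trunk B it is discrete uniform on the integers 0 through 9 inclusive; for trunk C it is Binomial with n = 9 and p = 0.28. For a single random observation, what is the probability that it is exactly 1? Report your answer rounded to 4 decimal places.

0.0894

Conditional on each trunk, P(X = 1): A: 0; B: 0.1; C: 0.181995.
By total probability, P(X = 1) = 0.36·0 + 0.33·0.1 + 0.31·0.181995 = 0.0894186.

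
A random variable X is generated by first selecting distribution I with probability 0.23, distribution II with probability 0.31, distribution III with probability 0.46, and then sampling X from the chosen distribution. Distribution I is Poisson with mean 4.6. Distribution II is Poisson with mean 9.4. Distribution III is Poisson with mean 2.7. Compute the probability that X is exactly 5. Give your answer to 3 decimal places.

0.092

Conditional on each component, P(X = 5): I: 0.172526; II: 0.0505929; III: 0.0803605.
By total probability, P(X = 5) = 0.23·0.172526 + 0.31·0.0505929 + 0.46·0.0803605 = 0.0923305.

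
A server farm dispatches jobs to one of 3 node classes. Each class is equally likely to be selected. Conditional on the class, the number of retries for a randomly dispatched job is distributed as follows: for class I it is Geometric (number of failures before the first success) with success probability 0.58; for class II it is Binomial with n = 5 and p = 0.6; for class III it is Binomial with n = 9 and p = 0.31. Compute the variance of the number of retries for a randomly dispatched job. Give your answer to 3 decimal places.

Per component, I: μ=0.724138, E[X²]=1.77289; II: μ=3, E[X²]=10.2; III: μ=2.79, E[X²]=9.7092.
E[X] = 0.333333·0.724138 + 0.333333·3 + 0.333333·2.79 = 2.17138.
E[X²] = 0.333333·1.77289 + 0.333333·10.2 + 0.333333·9.7092 = 7.22736.
Var(X) = E[X²] − (E[X])² = 7.22736 − 4.71489 = 2.51248.

2.512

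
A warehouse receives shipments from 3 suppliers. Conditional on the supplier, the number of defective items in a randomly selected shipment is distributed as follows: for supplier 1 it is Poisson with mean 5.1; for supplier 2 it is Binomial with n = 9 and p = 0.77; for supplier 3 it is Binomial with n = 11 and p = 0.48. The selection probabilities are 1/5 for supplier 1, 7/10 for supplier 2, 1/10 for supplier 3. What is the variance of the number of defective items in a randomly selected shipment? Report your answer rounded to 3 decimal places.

3.070

Per component, 1: μ=5.1, E[X²]=31.11; 2: μ=6.93, E[X²]=49.6188; 3: μ=5.28, E[X²]=30.624.
E[X] = 0.2·5.1 + 0.7·6.93 + 0.1·5.28 = 6.399.
E[X²] = 0.2·31.11 + 0.7·49.6188 + 0.1·30.624 = 44.0176.
Var(X) = E[X²] − (E[X])² = 44.0176 − 40.9472 = 3.07036.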